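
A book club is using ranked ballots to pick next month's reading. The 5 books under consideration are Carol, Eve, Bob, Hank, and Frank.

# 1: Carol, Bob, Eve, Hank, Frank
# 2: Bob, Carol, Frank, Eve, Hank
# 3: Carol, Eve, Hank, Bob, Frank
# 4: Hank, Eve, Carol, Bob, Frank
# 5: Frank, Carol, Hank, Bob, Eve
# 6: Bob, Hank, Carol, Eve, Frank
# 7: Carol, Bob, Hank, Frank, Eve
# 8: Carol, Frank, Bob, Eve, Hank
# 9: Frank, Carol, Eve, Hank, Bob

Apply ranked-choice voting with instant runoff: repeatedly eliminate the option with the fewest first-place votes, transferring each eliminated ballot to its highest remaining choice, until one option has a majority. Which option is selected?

Carol

Round 1: Carol 4, Bob 2, Frank 2, Hank 1, Eve 0. Eve has the fewest and is eliminated.
Round 2: Carol 4, Bob 2, Frank 2, Hank 1. Hank has the fewest and is eliminated.
Round 3: Carol 5, Bob 2, Frank 2. Carol has a majority.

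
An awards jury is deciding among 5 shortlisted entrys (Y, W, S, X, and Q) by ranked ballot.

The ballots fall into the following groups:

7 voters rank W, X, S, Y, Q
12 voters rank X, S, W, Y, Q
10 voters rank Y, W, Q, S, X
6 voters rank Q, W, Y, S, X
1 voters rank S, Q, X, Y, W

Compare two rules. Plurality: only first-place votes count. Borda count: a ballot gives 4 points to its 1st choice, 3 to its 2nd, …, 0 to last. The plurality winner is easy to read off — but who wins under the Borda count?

Plurality first-place counts: Y 10, W 7, S 1, X 12, Q 6 → X.
Borda totals: Y 72, W 100, S 70, X 71, Q 47 → W.

W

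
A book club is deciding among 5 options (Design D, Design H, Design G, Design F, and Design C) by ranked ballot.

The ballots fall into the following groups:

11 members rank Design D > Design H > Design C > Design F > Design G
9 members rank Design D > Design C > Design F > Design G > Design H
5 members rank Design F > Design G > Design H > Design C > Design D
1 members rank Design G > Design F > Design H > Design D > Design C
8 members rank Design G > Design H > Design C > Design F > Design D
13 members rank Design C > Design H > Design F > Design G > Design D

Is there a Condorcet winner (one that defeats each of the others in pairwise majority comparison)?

Yes

Head-to-head results (47 voters total):
Design D vs Design H: Design H wins 27–20.
Design D vs Design G: Design G wins 27–20.
Design D vs Design F: Design F wins 27–20.
Design D vs Design C: Design C wins 26–21.
Design H vs Design G: Design H wins 24–23.
Design H vs Design F: Design H wins 32–15.
Design H vs Design C: Design H wins 25–22.
Design G vs Design F: Design F wins 38–9.
Design G vs Design C: Design C wins 33–14.
Design F vs Design C: Design C wins 41–6.
Design H beats each rival — Design D (27–20), Design G (24–23), Design F (32–15), Design C (25–22) — so Design H is the Condorcet winner.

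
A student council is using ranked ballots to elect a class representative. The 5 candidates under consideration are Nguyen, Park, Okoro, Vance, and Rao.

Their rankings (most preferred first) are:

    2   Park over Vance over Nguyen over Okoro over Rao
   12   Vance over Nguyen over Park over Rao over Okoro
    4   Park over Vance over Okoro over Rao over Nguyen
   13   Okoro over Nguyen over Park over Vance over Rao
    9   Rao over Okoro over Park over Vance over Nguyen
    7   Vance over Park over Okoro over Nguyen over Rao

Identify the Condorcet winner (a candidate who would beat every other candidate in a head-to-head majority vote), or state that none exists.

No Condorcet winner

Head-to-head results (47 voters total):
Nguyen vs Park: Nguyen wins 25–22.
Nguyen vs Okoro: Okoro wins 33–14.
Nguyen vs Vance: Vance wins 34–13.
Nguyen vs Rao: Nguyen wins 34–13.
Park vs Okoro: Park wins 25–22.
Park vs Vance: Park wins 28–19.
Park vs Rao: Park wins 38–9.
Okoro vs Vance: Vance wins 25–22.
Okoro vs Rao: Okoro wins 26–21.
Vance vs Rao: Vance wins 38–9.
No candidate beats all others: Nguyen beats Park beats Okoro beats Nguyen, a majority cycle.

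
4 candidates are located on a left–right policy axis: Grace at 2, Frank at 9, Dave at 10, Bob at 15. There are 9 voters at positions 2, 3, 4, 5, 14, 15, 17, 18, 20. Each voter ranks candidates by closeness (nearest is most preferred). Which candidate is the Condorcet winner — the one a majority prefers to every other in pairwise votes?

With single-peaked preferences on a line, the Condorcet winner is the candidate closest to the median voter.
The median voter (position 14) is closest to Bob at 15.
Check: Bob vs Frank — voters closer to Bob: 5 of 9.

Bob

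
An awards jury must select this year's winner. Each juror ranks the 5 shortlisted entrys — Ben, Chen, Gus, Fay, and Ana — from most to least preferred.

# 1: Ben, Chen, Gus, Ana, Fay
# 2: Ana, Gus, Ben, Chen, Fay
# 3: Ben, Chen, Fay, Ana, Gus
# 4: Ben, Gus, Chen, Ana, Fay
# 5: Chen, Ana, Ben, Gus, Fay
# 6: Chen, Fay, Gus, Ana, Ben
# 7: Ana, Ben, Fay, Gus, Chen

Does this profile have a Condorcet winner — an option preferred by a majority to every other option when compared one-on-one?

Head-to-head results (7 voters total):
Ben vs Chen: Ben wins 5–2.
Ben vs Gus: Ben wins 5–2.
Ben vs Fay: Ben wins 6–1.
Ben vs Ana: Ana wins 4–3.
Chen vs Gus: Chen wins 4–3.
Chen vs Fay: Chen wins 6–1.
Chen vs Ana: Chen wins 5–2.
Gus vs Fay: Gus wins 4–3.
Gus vs Ana: Ana wins 4–3.
Fay vs Ana: Ana wins 5–2.
No candidate beats all others: Ben beats Chen beats Ana beats Ben, a majority cycle.

No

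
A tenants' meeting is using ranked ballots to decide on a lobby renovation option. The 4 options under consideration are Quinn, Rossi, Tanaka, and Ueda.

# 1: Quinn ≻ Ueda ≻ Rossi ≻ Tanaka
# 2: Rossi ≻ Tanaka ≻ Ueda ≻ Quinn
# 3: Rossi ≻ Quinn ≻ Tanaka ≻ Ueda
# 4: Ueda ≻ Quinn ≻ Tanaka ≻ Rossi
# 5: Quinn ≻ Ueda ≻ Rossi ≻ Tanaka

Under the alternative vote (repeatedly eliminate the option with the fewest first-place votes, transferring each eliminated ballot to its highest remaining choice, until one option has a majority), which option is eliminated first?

Round 1: Quinn 2, Rossi 2, Ueda 1, Tanaka 0. Tanaka has the fewest and is eliminated.
Round 2: Quinn 2, Rossi 2, Ueda 1. Ueda has the fewest and is eliminated.
Round 3: Quinn 3, Rossi 2. Quinn has a majority.

Tanaka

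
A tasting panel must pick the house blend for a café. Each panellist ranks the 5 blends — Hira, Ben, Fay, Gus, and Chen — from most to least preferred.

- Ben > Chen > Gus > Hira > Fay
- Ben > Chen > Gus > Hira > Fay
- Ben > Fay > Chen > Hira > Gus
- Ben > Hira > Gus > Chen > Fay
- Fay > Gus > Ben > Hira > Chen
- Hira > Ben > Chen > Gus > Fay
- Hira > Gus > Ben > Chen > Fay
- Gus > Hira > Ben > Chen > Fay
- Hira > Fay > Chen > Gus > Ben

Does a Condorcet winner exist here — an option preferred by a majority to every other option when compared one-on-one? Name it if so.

Ben

Head-to-head results (9 voters total):
Hira vs Ben: Ben wins 5–4.
Hira vs Fay: Hira wins 7–2.
Hira vs Gus: Hira wins 5–4.
Hira vs Chen: Hira wins 6–3.
Ben vs Fay: Ben wins 7–2.
Ben vs Gus: Ben wins 5–4.
Ben vs Chen: Ben wins 8–1.
Fay vs Gus: Gus wins 6–3.
Fay vs Chen: Chen wins 6–3.
Gus vs Chen: Chen wins 5–4.
Ben beats each rival — Hira (5–4), Fay (7–2), Gus (5–4), Chen (8–1) — so Ben is the Condorcet winner.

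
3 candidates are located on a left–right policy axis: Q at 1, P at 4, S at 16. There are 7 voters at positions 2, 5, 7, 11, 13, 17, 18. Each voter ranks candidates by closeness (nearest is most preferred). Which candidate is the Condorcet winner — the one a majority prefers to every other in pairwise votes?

With single-peaked preferences on a line, the Condorcet winner is the candidate closest to the median voter.
The median voter (position 11) is closest to S at 16.
Check: S vs Q — voters closer to S: 4 of 7.

S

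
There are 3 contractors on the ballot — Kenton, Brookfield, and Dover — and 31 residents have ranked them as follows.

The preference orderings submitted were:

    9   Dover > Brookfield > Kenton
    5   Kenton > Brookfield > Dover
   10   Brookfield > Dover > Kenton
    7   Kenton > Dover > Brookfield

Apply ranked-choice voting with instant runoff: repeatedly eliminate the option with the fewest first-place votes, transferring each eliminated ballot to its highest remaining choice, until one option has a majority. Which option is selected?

Round 1: Kenton 12, Brookfield 10, Dover 9. Dover has the fewest and is eliminated.
Round 2: Brookfield 19, Kenton 12. Brookfield has a majority.

Brookfield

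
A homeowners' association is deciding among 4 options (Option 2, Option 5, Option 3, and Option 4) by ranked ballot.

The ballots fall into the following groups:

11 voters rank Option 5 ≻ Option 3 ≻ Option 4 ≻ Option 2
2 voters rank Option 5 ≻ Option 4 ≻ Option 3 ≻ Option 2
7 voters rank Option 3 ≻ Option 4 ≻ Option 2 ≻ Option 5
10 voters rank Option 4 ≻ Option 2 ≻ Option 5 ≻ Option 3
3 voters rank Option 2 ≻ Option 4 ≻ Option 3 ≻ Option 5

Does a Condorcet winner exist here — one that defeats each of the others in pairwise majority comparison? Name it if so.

Head-to-head results (33 voters total):
Option 2 vs Option 5: Option 2 wins 20–13.
Option 2 vs Option 3: Option 3 wins 20–13.
Option 2 vs Option 4: Option 4 wins 30–3.
Option 5 vs Option 3: Option 5 wins 23–10.
Option 5 vs Option 4: Option 4 wins 20–13.
Option 3 vs Option 4: Option 3 wins 18–15.
No candidate beats all others: Option 2 beats Option 5 beats Option 3 beats Option 2, a majority cycle.

None — there is no Condorcet winner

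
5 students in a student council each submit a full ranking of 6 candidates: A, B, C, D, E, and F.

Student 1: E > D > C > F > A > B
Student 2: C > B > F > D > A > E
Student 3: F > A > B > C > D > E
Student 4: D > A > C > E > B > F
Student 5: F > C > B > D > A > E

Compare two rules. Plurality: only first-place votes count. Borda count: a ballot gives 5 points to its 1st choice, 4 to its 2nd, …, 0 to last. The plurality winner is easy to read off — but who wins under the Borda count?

C

Plurality first-place counts: A 0, B 0, C 1, D 1, E 1, F 2 → F.
Borda totals: A 11, B 11, C 17, D 14, E 7, F 15 → C.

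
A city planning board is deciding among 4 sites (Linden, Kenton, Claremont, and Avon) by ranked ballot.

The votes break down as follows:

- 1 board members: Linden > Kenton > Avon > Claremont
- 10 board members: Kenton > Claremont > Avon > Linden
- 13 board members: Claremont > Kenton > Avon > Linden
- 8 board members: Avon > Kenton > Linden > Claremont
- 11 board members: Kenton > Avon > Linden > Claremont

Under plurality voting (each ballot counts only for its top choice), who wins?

First-place vote totals:
  Linden: 1
  Kenton: 21
  Claremont: 13
  Avon: 8
Kenton has the most first-place votes.

Kenton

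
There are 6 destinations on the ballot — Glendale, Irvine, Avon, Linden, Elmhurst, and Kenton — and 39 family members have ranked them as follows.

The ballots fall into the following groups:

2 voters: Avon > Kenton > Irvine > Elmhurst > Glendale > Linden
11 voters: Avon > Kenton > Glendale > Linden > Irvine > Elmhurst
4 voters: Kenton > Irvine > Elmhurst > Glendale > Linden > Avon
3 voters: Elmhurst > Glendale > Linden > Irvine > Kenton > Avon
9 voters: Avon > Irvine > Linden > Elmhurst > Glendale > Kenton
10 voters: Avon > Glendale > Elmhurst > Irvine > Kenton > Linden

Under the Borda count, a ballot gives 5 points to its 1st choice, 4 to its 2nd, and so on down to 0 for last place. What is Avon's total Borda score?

Borda scores:
  Glendale: 2·1 + 11·3 + 4·2 + 3·4 + 9·1 + 10·4 = 104
  Irvine: 2·3 + 11·1 + 4·4 + 3·2 + 9·4 + 10·2 = 95
  Avon: 2·5 + 11·5 + 4·0 + 3·0 + 9·5 + 10·5 = 160
  Linden: 2·0 + 11·2 + 4·1 + 3·3 + 9·3 + 10·0 = 62
  Elmhurst: 2·2 + 11·0 + 4·3 + 3·5 + 9·2 + 10·3 = 79
  Kenton: 2·4 + 11·4 + 4·5 + 3·1 + 9·0 + 10·1 = 85

160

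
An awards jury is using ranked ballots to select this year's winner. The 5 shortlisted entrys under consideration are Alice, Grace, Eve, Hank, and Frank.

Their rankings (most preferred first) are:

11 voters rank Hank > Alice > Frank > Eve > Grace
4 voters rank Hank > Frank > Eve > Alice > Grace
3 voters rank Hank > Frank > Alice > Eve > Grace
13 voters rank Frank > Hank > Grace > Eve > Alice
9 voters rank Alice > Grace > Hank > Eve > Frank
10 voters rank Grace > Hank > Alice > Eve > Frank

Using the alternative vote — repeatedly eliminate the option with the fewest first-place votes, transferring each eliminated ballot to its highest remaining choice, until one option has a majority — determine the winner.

Hank

Round 1: Hank 18, Frank 13, Grace 10, Alice 9, Eve 0. Eve has the fewest and is eliminated.
Round 2: Hank 18, Frank 13, Grace 10, Alice 9. Alice has the fewest and is eliminated.
Round 3: Grace 19, Hank 18, Frank 13. Frank has the fewest and is eliminated.
Round 4: Hank 31, Grace 19. Hank has a majority.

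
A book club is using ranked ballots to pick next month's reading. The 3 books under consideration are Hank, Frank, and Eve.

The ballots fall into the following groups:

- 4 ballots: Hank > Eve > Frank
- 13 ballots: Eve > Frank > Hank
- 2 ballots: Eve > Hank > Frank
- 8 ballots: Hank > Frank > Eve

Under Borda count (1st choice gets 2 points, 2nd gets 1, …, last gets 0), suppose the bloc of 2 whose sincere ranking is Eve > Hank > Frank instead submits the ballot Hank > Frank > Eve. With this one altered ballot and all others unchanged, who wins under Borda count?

Borda totals with the altered ballot: Hank 28, Frank 23, Eve 30.
The winner is unchanged: still Eve.

Eve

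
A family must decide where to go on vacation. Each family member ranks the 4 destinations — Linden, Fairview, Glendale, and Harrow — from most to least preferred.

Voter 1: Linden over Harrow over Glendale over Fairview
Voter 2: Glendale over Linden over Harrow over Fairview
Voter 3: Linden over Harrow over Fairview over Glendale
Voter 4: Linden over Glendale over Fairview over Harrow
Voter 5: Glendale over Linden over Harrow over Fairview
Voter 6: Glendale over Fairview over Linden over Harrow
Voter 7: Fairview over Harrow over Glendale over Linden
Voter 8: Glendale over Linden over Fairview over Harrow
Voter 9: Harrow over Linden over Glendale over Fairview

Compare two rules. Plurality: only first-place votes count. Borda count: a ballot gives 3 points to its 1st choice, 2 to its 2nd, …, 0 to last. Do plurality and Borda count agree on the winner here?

Plurality first-place counts: Linden 3, Fairview 1, Glendale 4, Harrow 1 → Glendale.
Borda totals: Linden 18, Fairview 8, Glendale 17, Harrow 11 → Linden.
The two rules disagree: plurality picks Glendale, Borda picks Linden.

No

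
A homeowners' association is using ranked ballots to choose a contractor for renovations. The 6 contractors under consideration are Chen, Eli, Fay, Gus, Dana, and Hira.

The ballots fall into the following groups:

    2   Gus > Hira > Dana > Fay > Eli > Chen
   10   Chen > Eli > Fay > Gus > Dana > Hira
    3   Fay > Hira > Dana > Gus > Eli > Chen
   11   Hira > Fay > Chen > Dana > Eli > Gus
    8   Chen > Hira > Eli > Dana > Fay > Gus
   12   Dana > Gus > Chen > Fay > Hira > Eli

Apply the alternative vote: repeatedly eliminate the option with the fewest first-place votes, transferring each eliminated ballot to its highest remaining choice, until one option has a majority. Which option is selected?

Chen

Round 1: Chen 18, Dana 12, Hira 11, Fay 3, Gus 2, Eli 0. Eli has the fewest and is eliminated.
Round 2: Chen 18, Dana 12, Hira 11, Fay 3, Gus 2. Gus has the fewest and is eliminated.
Round 3: Chen 18, Hira 13, Dana 12, Fay 3. Fay has the fewest and is eliminated.
Round 4: Chen 18, Hira 16, Dana 12. Dana has the fewest and is eliminated.
Round 5: Chen 30, Hira 16. Chen has a majority.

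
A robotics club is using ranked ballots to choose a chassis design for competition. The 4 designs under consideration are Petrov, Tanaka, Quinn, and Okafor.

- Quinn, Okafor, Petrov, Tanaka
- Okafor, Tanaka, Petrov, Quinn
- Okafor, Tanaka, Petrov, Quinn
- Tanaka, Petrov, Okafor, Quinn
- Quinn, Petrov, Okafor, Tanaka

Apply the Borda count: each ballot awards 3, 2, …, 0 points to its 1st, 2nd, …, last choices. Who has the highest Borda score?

Okafor

Borda scores:
  Petrov: 1 + 1 + 1 + 2 + 2 = 7
  Tanaka: 0 + 2 + 2 + 3 + 0 = 7
  Quinn: 3 + 0 + 0 + 0 + 3 = 6
  Okafor: 2 + 3 + 3 + 1 + 1 = 10
Okafor has the highest total.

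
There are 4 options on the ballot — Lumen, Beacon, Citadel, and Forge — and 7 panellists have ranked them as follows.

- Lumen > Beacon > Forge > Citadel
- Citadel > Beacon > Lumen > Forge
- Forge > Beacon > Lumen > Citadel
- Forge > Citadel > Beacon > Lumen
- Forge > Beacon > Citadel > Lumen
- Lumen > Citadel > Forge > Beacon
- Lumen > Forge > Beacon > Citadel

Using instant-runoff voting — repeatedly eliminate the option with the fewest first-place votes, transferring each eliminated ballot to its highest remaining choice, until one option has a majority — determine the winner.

Round 1: Lumen 3, Forge 3, Citadel 1, Beacon 0. Beacon has the fewest and is eliminated.
Round 2: Lumen 3, Forge 3, Citadel 1. Citadel has the fewest and is eliminated.
Round 3: Lumen 4, Forge 3. Lumen has a majority.

Lumen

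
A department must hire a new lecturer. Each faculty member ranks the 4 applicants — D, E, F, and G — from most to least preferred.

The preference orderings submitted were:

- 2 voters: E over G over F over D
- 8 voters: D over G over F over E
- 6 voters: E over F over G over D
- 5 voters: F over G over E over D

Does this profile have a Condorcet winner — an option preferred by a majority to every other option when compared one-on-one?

Head-to-head results (21 voters total):
D vs E: E wins 13–8.
D vs F: F wins 13–8.
D vs G: G wins 13–8.
E vs F: F wins 13–8.
E vs G: G wins 13–8.
F vs G: F wins 11–10.
F beats each rival — D (13–8), E (13–8), G (11–10) — so F is the Condorcet winner.

Yes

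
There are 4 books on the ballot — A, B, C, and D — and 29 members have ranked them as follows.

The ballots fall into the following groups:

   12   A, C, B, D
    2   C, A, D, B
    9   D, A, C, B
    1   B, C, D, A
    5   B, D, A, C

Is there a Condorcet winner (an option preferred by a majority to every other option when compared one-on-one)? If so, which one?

There is no Condorcet winner

Head-to-head results (29 voters total):
A vs B: A wins 23–6.
A vs C: A wins 26–3.
A vs D: D wins 15–14.
B vs C: C wins 23–6.
B vs D: B wins 18–11.
C vs D: C wins 15–14.
No candidate beats all others: A beats B beats D beats A, a majority cycle.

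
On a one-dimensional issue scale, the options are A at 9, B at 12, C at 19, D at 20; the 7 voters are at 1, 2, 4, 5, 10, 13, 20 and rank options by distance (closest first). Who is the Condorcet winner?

With single-peaked preferences on a line, the Condorcet winner is the candidate closest to the median voter.
The median voter (position 5) is closest to A at 9.
Check: A vs B — voters closer to A: 5 of 7.

A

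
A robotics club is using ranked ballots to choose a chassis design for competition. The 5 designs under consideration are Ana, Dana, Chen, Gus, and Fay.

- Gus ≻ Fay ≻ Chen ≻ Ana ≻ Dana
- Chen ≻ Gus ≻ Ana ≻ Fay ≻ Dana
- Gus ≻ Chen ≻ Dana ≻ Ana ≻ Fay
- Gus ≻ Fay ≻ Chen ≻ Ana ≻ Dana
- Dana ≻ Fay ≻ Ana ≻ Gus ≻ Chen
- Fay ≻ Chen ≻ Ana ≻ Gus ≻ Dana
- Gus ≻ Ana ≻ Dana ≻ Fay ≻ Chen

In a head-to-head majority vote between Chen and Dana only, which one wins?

Ballots ranking Chen above Dana: 5.
Ballots ranking Dana above Chen: 2.
Chen wins the head-to-head, 5–2.

Chen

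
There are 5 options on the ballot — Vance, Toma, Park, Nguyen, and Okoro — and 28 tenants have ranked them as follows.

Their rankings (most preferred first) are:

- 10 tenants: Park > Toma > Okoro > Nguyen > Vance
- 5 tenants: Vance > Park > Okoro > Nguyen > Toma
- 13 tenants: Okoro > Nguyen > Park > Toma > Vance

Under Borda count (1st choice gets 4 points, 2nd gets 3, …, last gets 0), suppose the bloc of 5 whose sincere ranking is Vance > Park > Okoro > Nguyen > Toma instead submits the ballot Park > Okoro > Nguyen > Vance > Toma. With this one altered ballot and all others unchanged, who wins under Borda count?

Borda totals with the altered ballot: Vance 5, Toma 43, Park 86, Nguyen 59, Okoro 87.
The winner is unchanged: still Okoro.

Okoro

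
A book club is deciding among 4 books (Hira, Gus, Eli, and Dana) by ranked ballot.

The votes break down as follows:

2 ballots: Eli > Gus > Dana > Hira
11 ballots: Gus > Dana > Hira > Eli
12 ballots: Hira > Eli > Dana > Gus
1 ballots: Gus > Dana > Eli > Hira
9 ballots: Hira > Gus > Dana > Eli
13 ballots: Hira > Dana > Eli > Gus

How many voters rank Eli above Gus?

Ballots ranking Eli above Gus: 2+12+13 = 27.
Ballots ranking Gus above Eli: 11+1+9 = 21.
So 27 of 48 voters prefer Eli to Gus.

27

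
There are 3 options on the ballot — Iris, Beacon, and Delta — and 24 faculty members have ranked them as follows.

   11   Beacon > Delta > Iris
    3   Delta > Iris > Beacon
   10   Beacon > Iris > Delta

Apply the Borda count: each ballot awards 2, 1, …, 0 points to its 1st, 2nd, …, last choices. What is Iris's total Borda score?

Borda scores:
  Iris: 11·0 + 3·1 + 10·1 = 13
  Beacon: 11·2 + 3·0 + 10·2 = 42
  Delta: 11·1 + 3·2 + 10·0 = 17

13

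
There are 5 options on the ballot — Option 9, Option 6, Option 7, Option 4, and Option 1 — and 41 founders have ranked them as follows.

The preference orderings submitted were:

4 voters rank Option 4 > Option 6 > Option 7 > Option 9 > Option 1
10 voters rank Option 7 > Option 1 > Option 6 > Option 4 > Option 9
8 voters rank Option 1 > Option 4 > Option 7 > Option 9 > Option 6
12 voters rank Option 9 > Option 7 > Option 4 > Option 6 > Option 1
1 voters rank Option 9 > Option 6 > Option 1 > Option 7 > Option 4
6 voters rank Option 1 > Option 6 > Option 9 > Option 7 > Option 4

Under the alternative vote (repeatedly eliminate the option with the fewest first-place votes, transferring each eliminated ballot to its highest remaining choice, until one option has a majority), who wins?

Option 7

Round 1: Option 1 14, Option 9 13, Option 7 10, Option 4 4, Option 6 0. Option 6 has the fewest and is eliminated.
Round 2: Option 1 14, Option 9 13, Option 7 10, Option 4 4. Option 4 has the fewest and is eliminated.
Round 3: Option 7 14, Option 1 14, Option 9 13. Option 9 has the fewest and is eliminated.
Round 4: Option 7 26, Option 1 15. Option 7 has a majority.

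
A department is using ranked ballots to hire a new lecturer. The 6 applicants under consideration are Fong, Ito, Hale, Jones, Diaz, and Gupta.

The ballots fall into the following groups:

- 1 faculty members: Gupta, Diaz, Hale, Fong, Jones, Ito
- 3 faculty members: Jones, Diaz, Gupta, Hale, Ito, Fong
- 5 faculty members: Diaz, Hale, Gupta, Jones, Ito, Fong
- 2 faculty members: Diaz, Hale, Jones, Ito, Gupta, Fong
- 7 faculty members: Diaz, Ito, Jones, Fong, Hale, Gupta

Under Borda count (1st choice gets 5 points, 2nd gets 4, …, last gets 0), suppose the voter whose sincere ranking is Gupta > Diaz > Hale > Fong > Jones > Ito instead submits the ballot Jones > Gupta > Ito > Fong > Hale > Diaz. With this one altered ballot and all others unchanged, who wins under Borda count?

Diaz

Borda totals with the altered ballot: Fong 16, Ito 43, Hale 42, Jones 57, Diaz 82, Gupta 30.
The winner is unchanged: still Diaz.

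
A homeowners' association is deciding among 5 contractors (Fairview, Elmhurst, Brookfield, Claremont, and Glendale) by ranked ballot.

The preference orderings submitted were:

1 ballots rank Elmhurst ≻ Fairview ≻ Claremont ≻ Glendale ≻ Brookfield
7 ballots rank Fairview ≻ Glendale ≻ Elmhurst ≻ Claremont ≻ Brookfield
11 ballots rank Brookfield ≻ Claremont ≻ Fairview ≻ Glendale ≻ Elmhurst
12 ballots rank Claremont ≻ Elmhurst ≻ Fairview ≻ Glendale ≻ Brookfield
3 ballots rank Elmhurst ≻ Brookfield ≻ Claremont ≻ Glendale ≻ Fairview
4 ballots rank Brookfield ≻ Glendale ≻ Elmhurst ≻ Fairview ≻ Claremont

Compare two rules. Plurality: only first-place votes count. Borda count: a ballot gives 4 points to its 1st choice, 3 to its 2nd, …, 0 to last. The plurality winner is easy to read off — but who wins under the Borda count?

Plurality first-place counts: Fairview 7, Elmhurst 4, Brookfield 15, Claremont 12, Glendale 0 → Brookfield.
Borda totals: Fairview 81, Elmhurst 74, Brookfield 69, Claremont 96, Glendale 60 → Claremont.

Claremont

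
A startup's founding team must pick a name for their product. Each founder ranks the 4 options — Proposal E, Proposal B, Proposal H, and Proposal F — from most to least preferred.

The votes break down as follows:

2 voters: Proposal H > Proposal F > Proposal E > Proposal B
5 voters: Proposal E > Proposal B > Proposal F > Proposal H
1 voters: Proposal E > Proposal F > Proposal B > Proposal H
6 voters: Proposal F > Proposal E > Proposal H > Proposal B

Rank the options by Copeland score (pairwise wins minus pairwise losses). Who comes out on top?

Proposal F

Pairwise results:
  Proposal E vs Proposal B: Proposal E wins 14–0.
  Proposal E vs Proposal H: Proposal E wins 12–2.
  Proposal E vs Proposal F: Proposal F wins 8–6.
  Proposal B vs Proposal H: Proposal H wins 8–6.
  Proposal B vs Proposal F: Proposal F wins 9–5.
  Proposal H vs Proposal F: Proposal F wins 12–2.
Copeland scores (wins − losses):
  Proposal E: 2 − 1 = 1
  Proposal B: 0 − 3 = -3
  Proposal H: 1 − 2 = -1
  Proposal F: 3 − 0 = 3
Proposal F has the best Copeland score.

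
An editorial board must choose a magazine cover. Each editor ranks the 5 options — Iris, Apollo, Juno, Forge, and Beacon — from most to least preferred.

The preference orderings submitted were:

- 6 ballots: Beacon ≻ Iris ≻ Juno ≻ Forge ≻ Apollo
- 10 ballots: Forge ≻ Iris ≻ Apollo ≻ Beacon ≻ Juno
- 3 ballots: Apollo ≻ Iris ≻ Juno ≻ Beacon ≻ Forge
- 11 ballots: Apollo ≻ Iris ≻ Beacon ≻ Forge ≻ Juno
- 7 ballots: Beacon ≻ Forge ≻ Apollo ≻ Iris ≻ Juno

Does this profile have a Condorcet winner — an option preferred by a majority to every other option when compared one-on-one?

No

Head-to-head results (37 voters total):
Iris vs Apollo: Apollo wins 21–16.
Iris vs Juno: Iris wins 37–0.
Iris vs Forge: Iris wins 20–17.
Iris vs Beacon: Iris wins 24–13.
Apollo vs Juno: Apollo wins 31–6.
Apollo vs Forge: Forge wins 23–14.
Apollo vs Beacon: Apollo wins 24–13.
Juno vs Forge: Forge wins 28–9.
Juno vs Beacon: Beacon wins 34–3.
Forge vs Beacon: Beacon wins 27–10.
No candidate beats all others: Iris beats Forge beats Apollo beats Iris, a majority cycle.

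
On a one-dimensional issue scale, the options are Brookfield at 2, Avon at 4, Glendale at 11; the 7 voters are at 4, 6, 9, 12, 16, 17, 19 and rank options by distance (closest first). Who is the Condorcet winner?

With single-peaked preferences on a line, the Condorcet winner is the candidate closest to the median voter.
The median voter (position 12) is closest to Glendale at 11.
Check: Glendale vs Brookfield — voters closer to Glendale: 5 of 7.

Glendale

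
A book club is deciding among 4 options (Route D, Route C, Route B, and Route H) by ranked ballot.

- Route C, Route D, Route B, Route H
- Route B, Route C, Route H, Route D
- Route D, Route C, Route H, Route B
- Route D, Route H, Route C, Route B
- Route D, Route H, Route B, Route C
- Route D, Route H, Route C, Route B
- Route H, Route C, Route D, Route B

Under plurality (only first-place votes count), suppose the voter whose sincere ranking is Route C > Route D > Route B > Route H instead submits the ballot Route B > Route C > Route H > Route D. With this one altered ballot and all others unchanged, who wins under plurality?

Route D

First-place totals with the altered ballot: Route D 4, Route C 0, Route B 2, Route H 1.
The winner is unchanged: still Route D.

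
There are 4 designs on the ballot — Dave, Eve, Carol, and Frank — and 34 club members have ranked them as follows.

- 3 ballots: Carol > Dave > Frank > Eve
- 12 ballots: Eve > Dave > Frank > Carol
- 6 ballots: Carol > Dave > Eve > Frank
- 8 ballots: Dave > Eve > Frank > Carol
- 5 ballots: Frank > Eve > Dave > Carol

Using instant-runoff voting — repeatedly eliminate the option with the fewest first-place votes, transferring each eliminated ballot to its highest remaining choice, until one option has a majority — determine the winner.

Eve

Round 1: Eve 12, Carol 9, Dave 8, Frank 5. Frank has the fewest and is eliminated.
Round 2: Eve 17, Carol 9, Dave 8. Dave has the fewest and is eliminated.
Round 3: Eve 25, Carol 9. Eve has a majority.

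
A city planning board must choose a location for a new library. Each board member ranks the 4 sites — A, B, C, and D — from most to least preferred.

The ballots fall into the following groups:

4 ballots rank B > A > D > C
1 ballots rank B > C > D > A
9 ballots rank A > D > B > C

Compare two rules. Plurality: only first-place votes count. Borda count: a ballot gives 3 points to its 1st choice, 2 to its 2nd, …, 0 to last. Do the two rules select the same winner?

Yes

Plurality first-place counts: A 9, B 5, C 0, D 0 → A.
Borda totals: A 35, B 24, C 2, D 23 → A.
The two rules agree on A.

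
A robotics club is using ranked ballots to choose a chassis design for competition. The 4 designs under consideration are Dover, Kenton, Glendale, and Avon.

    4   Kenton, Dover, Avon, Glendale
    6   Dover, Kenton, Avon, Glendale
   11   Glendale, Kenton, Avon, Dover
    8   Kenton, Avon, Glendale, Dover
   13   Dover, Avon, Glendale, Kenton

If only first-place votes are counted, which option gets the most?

Dover

First-place vote totals:
  Dover: 19
  Kenton: 12
  Glendale: 11
  Avon: 0
Dover has the most first-place votes.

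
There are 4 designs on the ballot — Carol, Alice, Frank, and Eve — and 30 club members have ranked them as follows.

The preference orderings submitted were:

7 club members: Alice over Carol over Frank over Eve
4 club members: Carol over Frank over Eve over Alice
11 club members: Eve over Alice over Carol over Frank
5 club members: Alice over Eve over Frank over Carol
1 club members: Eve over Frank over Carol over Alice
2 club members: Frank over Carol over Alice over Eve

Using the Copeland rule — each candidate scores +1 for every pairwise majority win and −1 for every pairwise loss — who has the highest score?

Pairwise results:
  Carol vs Alice: Alice wins 23–7.
  Carol vs Frank: Carol wins 22–8.
  Carol vs Eve: Eve wins 17–13.
  Alice vs Frank: Alice wins 23–7.
  Alice vs Eve: Eve wins 16–14.
  Frank vs Eve: Eve wins 17–13.
Copeland scores (wins − losses):
  Carol: 1 − 2 = -1
  Alice: 2 − 1 = 1
  Frank: 0 − 3 = -3
  Eve: 3 − 0 = 3
Eve has the best Copeland score.

Eve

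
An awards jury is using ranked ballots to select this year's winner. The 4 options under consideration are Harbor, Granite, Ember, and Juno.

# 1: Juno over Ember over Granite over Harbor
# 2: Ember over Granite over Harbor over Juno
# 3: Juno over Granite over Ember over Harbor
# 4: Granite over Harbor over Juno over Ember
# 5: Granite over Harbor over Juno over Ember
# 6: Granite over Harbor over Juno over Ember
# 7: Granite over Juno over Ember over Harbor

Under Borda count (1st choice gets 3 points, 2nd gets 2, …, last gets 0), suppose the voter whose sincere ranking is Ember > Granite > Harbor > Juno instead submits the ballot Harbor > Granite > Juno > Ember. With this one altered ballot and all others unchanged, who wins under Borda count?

Granite

Borda totals with the altered ballot: Harbor 9, Granite 17, Ember 4, Juno 12.
The winner is unchanged: still Granite.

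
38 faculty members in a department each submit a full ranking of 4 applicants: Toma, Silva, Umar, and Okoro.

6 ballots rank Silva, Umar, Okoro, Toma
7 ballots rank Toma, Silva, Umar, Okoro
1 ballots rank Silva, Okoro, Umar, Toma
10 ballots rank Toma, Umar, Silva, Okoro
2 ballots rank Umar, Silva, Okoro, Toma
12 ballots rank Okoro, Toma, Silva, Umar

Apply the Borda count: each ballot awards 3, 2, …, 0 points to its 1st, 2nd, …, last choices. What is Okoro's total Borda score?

Borda scores:
  Toma: 6·0 + 7·3 + 0 + 10·3 + 2·0 + 12·2 = 75
  Silva: 6·3 + 7·2 + 3 + 10·1 + 2·2 + 12·1 = 61
  Umar: 6·2 + 7·1 + 1 + 10·2 + 2·3 + 12·0 = 46
  Okoro: 6·1 + 7·0 + 2 + 10·0 + 2·1 + 12·3 = 46

46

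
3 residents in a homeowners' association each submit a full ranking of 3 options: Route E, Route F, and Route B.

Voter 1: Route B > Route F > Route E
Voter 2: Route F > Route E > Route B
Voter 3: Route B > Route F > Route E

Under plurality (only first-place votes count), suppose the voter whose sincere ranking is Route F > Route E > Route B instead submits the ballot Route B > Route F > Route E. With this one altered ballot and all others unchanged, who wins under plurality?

Route B

First-place totals with the altered ballot: Route E 0, Route F 0, Route B 3.
The winner is unchanged: still Route B.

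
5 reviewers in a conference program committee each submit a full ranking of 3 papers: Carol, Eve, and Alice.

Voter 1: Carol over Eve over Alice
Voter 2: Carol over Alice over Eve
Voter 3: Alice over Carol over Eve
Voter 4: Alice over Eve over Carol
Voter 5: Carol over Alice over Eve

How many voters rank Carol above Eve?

Ballots ranking Carol above Eve: 4.
Ballots ranking Eve above Carol: 1.
So 4 of 5 voters prefer Carol to Eve.

4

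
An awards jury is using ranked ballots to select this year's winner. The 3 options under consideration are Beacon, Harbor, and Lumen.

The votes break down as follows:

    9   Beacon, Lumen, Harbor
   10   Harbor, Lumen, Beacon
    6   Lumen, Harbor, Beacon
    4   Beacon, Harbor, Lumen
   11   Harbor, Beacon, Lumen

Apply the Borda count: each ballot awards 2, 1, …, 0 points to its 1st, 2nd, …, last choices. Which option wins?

Borda scores:
  Beacon: 9·2 + 10·0 + 6·0 + 4·2 + 11·1 = 37
  Harbor: 9·0 + 10·2 + 6·1 + 4·1 + 11·2 = 52
  Lumen: 9·1 + 10·1 + 6·2 + 4·0 + 11·0 = 31
Harbor has the highest total.

Harbor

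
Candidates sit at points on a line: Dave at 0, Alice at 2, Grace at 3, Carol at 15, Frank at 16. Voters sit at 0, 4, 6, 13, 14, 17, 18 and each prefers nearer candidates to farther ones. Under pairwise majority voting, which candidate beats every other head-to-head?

Carol

With single-peaked preferences on a line, the Condorcet winner is the candidate closest to the median voter.
The median voter (position 13) is closest to Carol at 15.
Check: Carol vs Grace — voters closer to Carol: 4 of 7.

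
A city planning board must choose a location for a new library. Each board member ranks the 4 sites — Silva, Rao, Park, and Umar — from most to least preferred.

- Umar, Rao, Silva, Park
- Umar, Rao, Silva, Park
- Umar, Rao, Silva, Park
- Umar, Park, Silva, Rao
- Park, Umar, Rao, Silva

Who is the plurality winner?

First-place vote totals:
  Silva: 0
  Rao: 0
  Park: 1
  Umar: 4
Umar has the most first-place votes.

Umar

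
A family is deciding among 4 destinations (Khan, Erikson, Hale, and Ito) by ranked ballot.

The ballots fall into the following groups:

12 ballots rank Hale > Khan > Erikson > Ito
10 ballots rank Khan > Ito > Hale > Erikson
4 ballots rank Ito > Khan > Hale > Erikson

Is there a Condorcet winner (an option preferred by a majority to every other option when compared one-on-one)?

Yes

Head-to-head results (26 voters total):
Khan vs Erikson: Khan wins 26–0.
Khan vs Hale: Khan wins 14–12.
Khan vs Ito: Khan wins 22–4.
Erikson vs Hale: Hale wins 26–0.
Erikson vs Ito: Ito wins 14–12.
Hale vs Ito: Ito wins 14–12.
Khan beats each rival — Erikson (26–0), Hale (14–12), Ito (22–4) — so Khan is the Condorcet winner.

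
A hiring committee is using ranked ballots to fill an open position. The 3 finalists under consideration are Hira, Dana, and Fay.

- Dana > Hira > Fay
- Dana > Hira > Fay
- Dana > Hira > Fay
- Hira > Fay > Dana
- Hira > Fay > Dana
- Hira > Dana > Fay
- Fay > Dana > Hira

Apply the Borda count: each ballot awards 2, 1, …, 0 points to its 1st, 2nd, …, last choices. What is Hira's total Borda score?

Borda scores:
  Hira: 1 + 1 + 1 + 2 + 2 + 2 + 0 = 9
  Dana: 2 + 2 + 2 + 0 + 0 + 1 + 1 = 8
  Fay: 0 + 0 + 0 + 1 + 1 + 0 + 2 = 4

9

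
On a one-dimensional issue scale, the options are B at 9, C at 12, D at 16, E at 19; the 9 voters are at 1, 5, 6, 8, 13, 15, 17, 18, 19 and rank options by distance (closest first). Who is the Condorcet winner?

With single-peaked preferences on a line, the Condorcet winner is the candidate closest to the median voter.
The median voter (position 13) is closest to C at 12.
Check: C vs D — voters closer to C: 5 of 9.

C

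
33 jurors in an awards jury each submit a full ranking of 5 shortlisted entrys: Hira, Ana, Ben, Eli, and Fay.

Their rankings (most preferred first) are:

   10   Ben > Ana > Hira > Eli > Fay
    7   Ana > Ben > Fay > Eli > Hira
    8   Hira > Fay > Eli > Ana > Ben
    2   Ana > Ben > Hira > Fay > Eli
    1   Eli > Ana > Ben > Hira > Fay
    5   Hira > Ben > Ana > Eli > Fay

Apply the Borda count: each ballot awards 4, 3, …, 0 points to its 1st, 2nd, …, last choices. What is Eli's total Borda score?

Borda scores:
  Hira: 10·2 + 7·0 + 8·4 + 2·2 + 1 + 5·4 = 77
  Ana: 10·3 + 7·4 + 8·1 + 2·4 + 3 + 5·2 = 87
  Ben: 10·4 + 7·3 + 8·0 + 2·3 + 2 + 5·3 = 84
  Eli: 10·1 + 7·1 + 8·2 + 2·0 + 4 + 5·1 = 42
  Fay: 10·0 + 7·2 + 8·3 + 2·1 + 0 + 5·0 = 40

42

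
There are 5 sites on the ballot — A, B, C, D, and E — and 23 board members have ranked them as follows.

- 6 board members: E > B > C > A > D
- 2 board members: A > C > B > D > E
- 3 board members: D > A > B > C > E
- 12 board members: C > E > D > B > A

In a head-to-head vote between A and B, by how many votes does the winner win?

Ballots ranking A above B: 2+3 = 5.
Ballots ranking B above A: 6+12 = 18.
B wins 18–5, a margin of 13.

13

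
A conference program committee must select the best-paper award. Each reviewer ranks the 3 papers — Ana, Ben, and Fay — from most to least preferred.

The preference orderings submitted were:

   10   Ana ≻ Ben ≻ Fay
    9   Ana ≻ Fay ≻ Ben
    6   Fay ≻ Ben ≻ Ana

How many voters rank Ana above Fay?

Ballots ranking Ana above Fay: 10+9 = 19.
Ballots ranking Fay above Ana: 6.
So 19 of 25 voters prefer Ana to Fay.

19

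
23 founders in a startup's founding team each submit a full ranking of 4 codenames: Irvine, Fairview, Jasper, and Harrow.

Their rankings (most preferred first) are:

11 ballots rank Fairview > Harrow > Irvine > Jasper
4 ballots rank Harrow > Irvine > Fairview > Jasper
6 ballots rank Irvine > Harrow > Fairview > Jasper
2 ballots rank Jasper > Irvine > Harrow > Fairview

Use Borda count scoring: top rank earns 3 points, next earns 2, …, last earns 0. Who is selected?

Harrow

Borda scores:
  Irvine: 11·1 + 4·2 + 6·3 + 2·2 = 41
  Fairview: 11·3 + 4·1 + 6·1 + 2·0 = 43
  Jasper: 11·0 + 4·0 + 6·0 + 2·3 = 6
  Harrow: 11·2 + 4·3 + 6·2 + 2·1 = 48
Harrow has the highest total.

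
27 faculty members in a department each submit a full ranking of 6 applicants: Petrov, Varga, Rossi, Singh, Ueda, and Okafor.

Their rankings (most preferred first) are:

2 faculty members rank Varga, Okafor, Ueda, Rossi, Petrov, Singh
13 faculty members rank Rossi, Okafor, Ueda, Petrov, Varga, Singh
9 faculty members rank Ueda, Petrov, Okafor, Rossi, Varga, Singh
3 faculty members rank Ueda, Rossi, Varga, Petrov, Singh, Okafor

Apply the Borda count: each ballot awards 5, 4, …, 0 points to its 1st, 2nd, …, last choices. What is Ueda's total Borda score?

Borda scores:
  Petrov: 2·1 + 13·2 + 9·4 + 3·2 = 70
  Varga: 2·5 + 13·1 + 9·1 + 3·3 = 41
  Rossi: 2·2 + 13·5 + 9·2 + 3·4 = 99
  Singh: 2·0 + 13·0 + 9·0 + 3·1 = 3
  Ueda: 2·3 + 13·3 + 9·5 + 3·5 = 105
  Okafor: 2·4 + 13·4 + 9·3 + 3·0 = 87

105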